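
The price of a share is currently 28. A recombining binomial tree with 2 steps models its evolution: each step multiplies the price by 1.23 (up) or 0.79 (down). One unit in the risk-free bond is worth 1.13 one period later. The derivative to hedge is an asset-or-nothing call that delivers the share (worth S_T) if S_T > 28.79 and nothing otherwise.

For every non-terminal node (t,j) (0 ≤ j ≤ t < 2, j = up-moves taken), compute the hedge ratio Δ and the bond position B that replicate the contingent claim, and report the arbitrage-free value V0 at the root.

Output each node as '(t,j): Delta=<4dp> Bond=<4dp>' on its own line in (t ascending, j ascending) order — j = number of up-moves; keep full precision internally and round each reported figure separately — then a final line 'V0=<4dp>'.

The replicating-portfolio and risk-neutral prices coincide; use p* = (1.13−0.79)/(1.23−0.79) = 0.7727 for the latter.
Terminal payoffs: V(2,0)=0.0000, V(2,1)=0.0000, V(2,2)=42.3612
Node (1,0) S=22.1200: V=(p*·0.0000+(1−p*)·0.0000)/1.13=0.0000; Δ=(0.0000−0.0000)/(27.2076−17.4748)=0.0000; B=V−Δ·S=0.0000
Node (1,1) S=34.4400: V=(p*·42.3612+(1−p*)·0.0000)/1.13=28.9678; Δ=(42.3612−0.0000)/(42.3612−27.2076)=2.7955; B=V−Δ·S=-67.3076
Node (0,0) S=28.0000: V=(p*·28.9678+(1−p*)·0.0000)/1.13=19.8091; Δ=(28.9678−0.0000)/(34.4400−22.1200)=2.3513; B=V−Δ·S=-46.0269
Check: Δ(0,0)·S0 + B(0,0) = 19.8091 = V0.

(0,0): Delta=2.3513 Bond=-46.0269
(1,0): Delta=0.0000 Bond=0.0000
(1,1): Delta=2.7955 Bond=-67.3076
V0=19.8091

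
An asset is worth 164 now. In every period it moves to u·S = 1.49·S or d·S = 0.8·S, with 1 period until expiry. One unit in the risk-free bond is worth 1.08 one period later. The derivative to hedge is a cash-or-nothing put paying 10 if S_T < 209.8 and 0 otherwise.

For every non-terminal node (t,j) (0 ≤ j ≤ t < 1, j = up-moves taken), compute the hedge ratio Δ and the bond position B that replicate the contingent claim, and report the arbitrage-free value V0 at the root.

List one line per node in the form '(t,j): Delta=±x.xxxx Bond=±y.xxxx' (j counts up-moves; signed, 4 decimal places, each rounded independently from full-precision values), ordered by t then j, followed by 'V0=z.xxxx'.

(0,0): Delta=-0.0884 Bond=19.9946
V0=5.5019

Under the risk-neutral measure, an up-move has probability p* = (R−d)/(u−d) = 0.4058 and values discount at R = 1.08.
At expiry t=1: V(1,0)=10.0000, V(1,1)=0.0000
Node (0,0) S=164.0000: V=(p*·0.0000+(1−p*)·10.0000)/1.08=5.5019; Δ=(0.0000−10.0000)/(244.3600−131.2000)=-0.0884; B=V−Δ·S=19.9946
Each (Δ,B) replicates both successor values, so the strategy is self-financing and V0 is arbitrage-free.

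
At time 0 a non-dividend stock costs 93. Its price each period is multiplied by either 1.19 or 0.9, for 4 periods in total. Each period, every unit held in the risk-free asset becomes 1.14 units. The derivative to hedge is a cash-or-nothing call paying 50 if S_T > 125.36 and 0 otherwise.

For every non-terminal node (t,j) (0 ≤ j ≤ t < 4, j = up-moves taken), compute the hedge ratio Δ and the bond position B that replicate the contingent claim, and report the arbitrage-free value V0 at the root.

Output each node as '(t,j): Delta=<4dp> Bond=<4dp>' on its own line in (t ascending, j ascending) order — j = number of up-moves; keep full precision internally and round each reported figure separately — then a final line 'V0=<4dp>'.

No-arbitrage ⇒ martingale measure with p* = (R−d)/(u−d) = 0.8276.
At expiry t=4: V(4,0)=0.0000, V(4,1)=0.0000, V(4,2)=0.0000, V(4,3)=50.0000, V(4,4)=50.0000
Node (3,0) S=67.7970: V=(p*·0.0000+(1−p*)·0.0000)/1.14=0.0000; Δ=(0.0000−0.0000)/(80.6784−61.0173)=0.0000; B=V−Δ·S=0.0000
Node (3,1) S=89.6427: V=(p*·0.0000+(1−p*)·0.0000)/1.14=0.0000; Δ=(0.0000−0.0000)/(106.6748−80.6784)=0.0000; B=V−Δ·S=0.0000
Node (3,2) S=118.5276: V=(p*·50.0000+(1−p*)·0.0000)/1.14=36.2976; Δ=(50.0000−0.0000)/(141.0478−106.6748)=1.4546; B=V−Δ·S=-136.1162
Node (3,3) S=156.7198: V=(p*·50.0000+(1−p*)·50.0000)/1.14=43.8596; Δ=(50.0000−50.0000)/(186.4965−141.0478)=0.0000; B=V−Δ·S=43.8596
Node (2,0) S=75.3300: V=(p*·0.0000+(1−p*)·0.0000)/1.14=0.0000; Δ=(0.0000−0.0000)/(89.6427−67.7970)=0.0000; B=V−Δ·S=0.0000
Node (2,1) S=99.6030: V=(p*·36.2976+(1−p*)·0.0000)/1.14=26.3504; Δ=(36.2976−0.0000)/(118.5276−89.6427)=1.2566; B=V−Δ·S=-98.8139
Node (2,2) S=131.6973: V=(p*·43.8596+(1−p*)·36.2976)/1.14=37.3297; Δ=(43.8596−36.2976)/(156.7198−118.5276)=0.1980; B=V−Δ·S=11.2538
Node (1,0) S=83.7000: V=(p*·26.3504+(1−p*)·0.0000)/1.14=19.1291; Δ=(26.3504−0.0000)/(99.6030−75.3300)=1.0856; B=V−Δ·S=-71.7342
Node (1,1) S=110.6700: V=(p*·37.3297+(1−p*)·26.3504)/1.14=31.0848; Δ=(37.3297−26.3504)/(131.6973−99.6030)=0.3421; B=V−Δ·S=-6.7749
Node (0,0) S=93.0000: V=(p*·31.0848+(1−p*)·19.1291)/1.14=25.4592; Δ=(31.0848−19.1291)/(110.6700−83.7000)=0.4433; B=V−Δ·S=-15.7674
Each (Δ,B) replicates both successor values, so the strategy is self-financing and V0 is arbitrage-free.

(0,0): Delta=0.4433 Bond=-15.7674
(1,0): Delta=1.0856 Bond=-71.7342
(1,1): Delta=0.3421 Bond=-6.7749
(2,0): Delta=0.0000 Bond=0.0000
(2,1): Delta=1.2566 Bond=-98.8139
(2,2): Delta=0.1980 Bond=11.2538
(3,0): Delta=0.0000 Bond=0.0000
(3,1): Delta=0.0000 Bond=0.0000
(3,2): Delta=1.4546 Bond=-136.1162
(3,3): Delta=0.0000 Bond=43.8596
V0=25.4592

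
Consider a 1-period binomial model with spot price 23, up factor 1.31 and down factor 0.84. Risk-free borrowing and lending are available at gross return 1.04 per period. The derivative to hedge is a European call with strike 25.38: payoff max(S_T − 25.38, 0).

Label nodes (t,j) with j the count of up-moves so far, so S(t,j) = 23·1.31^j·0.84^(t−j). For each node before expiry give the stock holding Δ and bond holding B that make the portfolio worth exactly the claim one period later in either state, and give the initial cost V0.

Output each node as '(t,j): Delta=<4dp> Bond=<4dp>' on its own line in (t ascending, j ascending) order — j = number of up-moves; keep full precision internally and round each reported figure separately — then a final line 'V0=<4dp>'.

Under the risk-neutral measure, an up-move has probability p* = (R−d)/(u−d) = 0.4255 and values discount at R = 1.04.
Terminal values V(1,·): V(1,0)=0.0000, V(1,1)=4.7500
Node (0,0) S=23.0000: V=(p*·4.7500+(1−p*)·0.0000)/1.04=1.9435; Δ=(4.7500−0.0000)/(30.1300−19.3200)=0.4394; B=V−Δ·S=-8.1628
Root portfolio cost Δ·23+B reproduces V0=1.9435.

(0,0): Delta=0.4394 Bond=-8.1628
V0=1.9435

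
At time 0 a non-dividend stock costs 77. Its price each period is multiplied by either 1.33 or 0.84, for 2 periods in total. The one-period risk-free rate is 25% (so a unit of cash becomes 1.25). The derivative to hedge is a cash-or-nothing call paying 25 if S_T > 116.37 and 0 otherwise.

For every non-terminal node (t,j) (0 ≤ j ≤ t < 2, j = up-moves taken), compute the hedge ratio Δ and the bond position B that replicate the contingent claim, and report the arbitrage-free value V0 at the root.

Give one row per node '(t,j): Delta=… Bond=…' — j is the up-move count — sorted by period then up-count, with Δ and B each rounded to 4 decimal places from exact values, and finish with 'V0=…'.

(0,0): Delta=0.4435 Bond=-22.9504
(1,0): Delta=0.0000 Bond=0.0000
(1,1): Delta=0.4982 Bond=-34.2857
V0=11.2020

Risk-neutral probability p* = (R−d)/(u−d) = (1.25−0.84)/(1.33−0.84) = 0.8367.
At expiry t=2: V(2,0)=0.0000, V(2,1)=0.0000, V(2,2)=25.0000
(1,0): S=64.6800. Δ = (V_up−V_dn)/(S_up−S_dn) = (0.0000−0.0000)/(86.0244−54.3312) = 0.0000. V = [p*·0.0000 + (1−p*)·0.0000]/1.25 = 0.0000. B = V − Δ·S = 0.0000.
(1,1): S=102.4100. Δ = (V_up−V_dn)/(S_up−S_dn) = (25.0000−0.0000)/(136.2053−86.0244) = 0.4982. V = [p*·25.0000 + (1−p*)·0.0000]/1.25 = 16.7347. B = V − Δ·S = -34.2857.
(0,0): S=77.0000. Δ = (V_up−V_dn)/(S_up−S_dn) = (16.7347−0.0000)/(102.4100−64.6800) = 0.4435. V = [p*·16.7347 + (1−p*)·0.0000]/1.25 = 11.2020. B = V − Δ·S = -22.9504.
The time-0 hedge costs 11.2020, which is the no-arbitrage price.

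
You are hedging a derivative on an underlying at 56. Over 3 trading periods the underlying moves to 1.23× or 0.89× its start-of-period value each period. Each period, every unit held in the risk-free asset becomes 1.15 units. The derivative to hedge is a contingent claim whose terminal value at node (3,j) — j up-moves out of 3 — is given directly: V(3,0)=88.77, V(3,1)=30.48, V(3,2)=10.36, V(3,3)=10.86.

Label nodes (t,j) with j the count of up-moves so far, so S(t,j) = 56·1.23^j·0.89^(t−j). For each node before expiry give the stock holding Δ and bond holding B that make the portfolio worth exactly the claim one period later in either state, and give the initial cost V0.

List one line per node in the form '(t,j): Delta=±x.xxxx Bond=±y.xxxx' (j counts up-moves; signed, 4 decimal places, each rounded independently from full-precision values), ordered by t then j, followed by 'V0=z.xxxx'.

(0,0): Delta=-0.4041 Bond=31.9398
(1,0): Delta=-1.4933 Bond=91.0185
(1,1): Delta=-0.1616 Bond=20.0268
(2,0): Delta=-3.8650 Bond=209.8719
(2,1): Delta=-0.9653 Bond=72.3018
(2,2): Delta=0.0174 Bond=7.8706
V0=9.3107

Risk-neutral probability p* = (R−d)/(u−d) = (1.15−0.89)/(1.23−0.89) = 0.7647.
Terminal values V(3,·): V(3,0)=88.7700, V(3,1)=30.4800, V(3,2)=10.3600, V(3,3)=10.8600
  t=2,j=0: stock 44.3576 → up 54.5598 (V=30.4800), down 39.4783 (V=88.7700). Price 38.4307; hedge Δ=-3.8650, bond B=209.8719.
  t=2,j=1: stock 61.3032 → up 75.4029 (V=10.3600), down 54.5598 (V=30.4800). Price 13.1253; hedge Δ=-0.9653, bond B=72.3018.
  t=2,j=2: stock 84.7224 → up 104.2086 (V=10.8600), down 75.4029 (V=10.3600). Price 9.3412; hedge Δ=0.0174, bond B=7.8706.
  t=1,j=0: stock 49.8400 → up 61.3032 (V=13.1253), down 44.3576 (V=38.4307). Price 16.5909; hedge Δ=-1.4933, bond B=91.0185.
  t=1,j=1: stock 68.8800 → up 84.7224 (V=9.3412), down 61.3032 (V=13.1253). Price 8.8970; hedge Δ=-0.1616, bond B=20.0268.
  t=0,j=0: stock 56.0000 → up 68.8800 (V=8.8970), down 49.8400 (V=16.5909). Price 9.3107; hedge Δ=-0.4041, bond B=31.9398.
Root portfolio cost Δ·56+B reproduces V0=9.3107.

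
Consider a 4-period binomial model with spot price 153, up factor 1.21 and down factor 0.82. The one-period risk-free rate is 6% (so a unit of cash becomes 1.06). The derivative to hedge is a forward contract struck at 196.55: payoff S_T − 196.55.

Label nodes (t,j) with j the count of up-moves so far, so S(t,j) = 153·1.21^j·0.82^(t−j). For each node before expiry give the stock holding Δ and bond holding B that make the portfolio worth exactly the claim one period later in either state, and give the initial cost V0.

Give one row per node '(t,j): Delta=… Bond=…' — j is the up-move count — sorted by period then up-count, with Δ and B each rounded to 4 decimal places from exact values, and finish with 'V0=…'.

(0,0): Delta=1.0000 Bond=-155.6860
(1,0): Delta=1.0000 Bond=-165.0272
(1,1): Delta=1.0000 Bond=-165.0272
(2,0): Delta=1.0000 Bond=-174.9288
(2,1): Delta=1.0000 Bond=-174.9288
(2,2): Delta=1.0000 Bond=-174.9288
(3,0): Delta=1.0000 Bond=-185.4245
(3,1): Delta=1.0000 Bond=-185.4245
(3,2): Delta=1.0000 Bond=-185.4245
(3,3): Delta=1.0000 Bond=-185.4245
V0=-2.6860

Since d<R<u, set p* = (R−d)/(u−d) = 0.6154; price each node as the discounted p*-expectation of its children.
Terminal values V(4,·): V(4,0)=-127.3754, V(4,1)=-94.4752, V(4,2)=-45.9275, V(4,3)=25.7100, V(4,4)=131.4191
(3,0): S=84.3593. Δ = (V_up−V_dn)/(S_up−S_dn) = (-94.4752−-127.3754)/(102.0748−69.1746) = 1.0000. V = [p*·-94.4752 + (1−p*)·-127.3754]/1.06 = -101.0652. B = V − Δ·S = -185.4245.
(3,1): S=124.4814. Δ = (V_up−V_dn)/(S_up−S_dn) = (-45.9275−-94.4752)/(150.6225−102.0748) = 1.0000. V = [p*·-45.9275 + (1−p*)·-94.4752]/1.06 = -60.9431. B = V − Δ·S = -185.4245.
(3,2): S=183.6860. Δ = (V_up−V_dn)/(S_up−S_dn) = (25.7100−-45.9275)/(222.2600−150.6225) = 1.0000. V = [p*·25.7100 + (1−p*)·-45.9275]/1.06 = -1.7385. B = V − Δ·S = -185.4245.
(3,3): S=271.0488. Δ = (V_up−V_dn)/(S_up−S_dn) = (131.4191−25.7100)/(327.9691−222.2600) = 1.0000. V = [p*·131.4191 + (1−p*)·25.7100]/1.06 = 85.6243. B = V − Δ·S = -185.4245.
(2,0): S=102.8772. Δ = (V_up−V_dn)/(S_up−S_dn) = (-60.9431−-101.0652)/(124.4814−84.3593) = 1.0000. V = [p*·-60.9431 + (1−p*)·-101.0652]/1.06 = -72.0516. B = V − Δ·S = -174.9288.
(2,1): S=151.8066. Δ = (V_up−V_dn)/(S_up−S_dn) = (-1.7385−-60.9431)/(183.6860−124.4814) = 1.0000. V = [p*·-1.7385 + (1−p*)·-60.9431]/1.06 = -23.1222. B = V − Δ·S = -174.9288.
(2,2): S=224.0073. Δ = (V_up−V_dn)/(S_up−S_dn) = (85.6243−-1.7385)/(271.0488−183.6860) = 1.0000. V = [p*·85.6243 + (1−p*)·-1.7385]/1.06 = 49.0785. B = V − Δ·S = -174.9288.
(1,0): S=125.4600. Δ = (V_up−V_dn)/(S_up−S_dn) = (-23.1222−-72.0516)/(151.8066−102.8772) = 1.0000. V = [p*·-23.1222 + (1−p*)·-72.0516]/1.06 = -39.5672. B = V − Δ·S = -165.0272.
(1,1): S=185.1300. Δ = (V_up−V_dn)/(S_up−S_dn) = (49.0785−-23.1222)/(224.0073−151.8066) = 1.0000. V = [p*·49.0785 + (1−p*)·-23.1222]/1.06 = 20.1028. B = V − Δ·S = -165.0272.
(0,0): S=153.0000. Δ = (V_up−V_dn)/(S_up−S_dn) = (20.1028−-39.5672)/(185.1300−125.4600) = 1.0000. V = [p*·20.1028 + (1−p*)·-39.5672]/1.06 = -2.6860. B = V − Δ·S = -155.6860.
Check: Δ(0,0)·S0 + B(0,0) = -2.6860 = V0.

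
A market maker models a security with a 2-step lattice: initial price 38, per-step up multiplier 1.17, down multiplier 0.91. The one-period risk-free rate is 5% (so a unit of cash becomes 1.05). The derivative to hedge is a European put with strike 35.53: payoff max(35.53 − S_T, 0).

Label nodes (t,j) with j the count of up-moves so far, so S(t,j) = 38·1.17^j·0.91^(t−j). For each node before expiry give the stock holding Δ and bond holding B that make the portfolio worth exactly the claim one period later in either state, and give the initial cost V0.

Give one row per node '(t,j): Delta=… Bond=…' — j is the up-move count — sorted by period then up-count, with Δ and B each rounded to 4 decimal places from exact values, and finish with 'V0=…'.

Risk-neutral probability p* = (R−d)/(u−d) = (1.05−0.91)/(1.17−0.91) = 0.5385.
Payoff layer (t=2): V(2,0)=4.0622, V(2,1)=0.0000, V(2,2)=0.0000
(1,0): S=34.5800. Δ = (V_up−V_dn)/(S_up−S_dn) = (0.0000−4.0622)/(40.4586−31.4678) = -0.4518. V = [p*·0.0000 + (1−p*)·4.0622]/1.05 = 1.7856. B = V − Δ·S = 17.4094.
(1,1): S=44.4600. Δ = (V_up−V_dn)/(S_up−S_dn) = (0.0000−0.0000)/(52.0182−40.4586) = 0.0000. V = [p*·0.0000 + (1−p*)·0.0000]/1.05 = 0.0000. B = V − Δ·S = 0.0000.
(0,0): S=38.0000. Δ = (V_up−V_dn)/(S_up−S_dn) = (0.0000−1.7856)/(44.4600−34.5800) = -0.1807. V = [p*·0.0000 + (1−p*)·1.7856]/1.05 = 0.7849. B = V − Δ·S = 7.6525.
Check: Δ(0,0)·S0 + B(0,0) = 0.7849 = V0.

(0,0): Delta=-0.1807 Bond=7.6525
(1,0): Delta=-0.4518 Bond=17.4094
(1,1): Delta=0.0000 Bond=0.0000
V0=0.7849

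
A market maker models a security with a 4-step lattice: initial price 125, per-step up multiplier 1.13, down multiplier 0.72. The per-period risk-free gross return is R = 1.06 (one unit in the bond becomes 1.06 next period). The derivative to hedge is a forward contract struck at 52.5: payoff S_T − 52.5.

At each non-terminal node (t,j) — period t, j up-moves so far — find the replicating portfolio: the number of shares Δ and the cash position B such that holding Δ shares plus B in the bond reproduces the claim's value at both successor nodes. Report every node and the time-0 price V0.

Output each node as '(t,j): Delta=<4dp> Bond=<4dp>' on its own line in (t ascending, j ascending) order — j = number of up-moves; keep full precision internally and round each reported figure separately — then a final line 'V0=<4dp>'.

No-arbitrage ⇒ martingale measure with p* = (R−d)/(u−d) = 0.8293.
Terminal values V(4,·): V(4,0)=-18.9077, V(4,1)=0.2213, V(4,2)=30.2431, V(4,3)=77.3607, V(4,4)=151.3092
Node (3,0) S=46.6560: V=(p*·0.2213+(1−p*)·-18.9077)/1.06=-2.8723; Δ=(0.2213−-18.9077)/(52.7213−33.5923)=1.0000; B=V−Δ·S=-49.5283
Node (3,1) S=73.2240: V=(p*·30.2431+(1−p*)·0.2213)/1.06=23.6957; Δ=(30.2431−0.2213)/(82.7431−52.7213)=1.0000; B=V−Δ·S=-49.5283
Node (3,2) S=114.9210: V=(p*·77.3607+(1−p*)·30.2431)/1.06=65.3927; Δ=(77.3607−30.2431)/(129.8607−82.7431)=1.0000; B=V−Δ·S=-49.5283
Node (3,3) S=180.3621: V=(p*·151.3092+(1−p*)·77.3607)/1.06=130.8338; Δ=(151.3092−77.3607)/(203.8092−129.8607)=1.0000; B=V−Δ·S=-49.5283
Node (2,0) S=64.8000: V=(p*·23.6957+(1−p*)·-2.8723)/1.06=18.0752; Δ=(23.6957−-2.8723)/(73.2240−46.6560)=1.0000; B=V−Δ·S=-46.7248
Node (2,1) S=101.7000: V=(p*·65.3927+(1−p*)·23.6957)/1.06=54.9752; Δ=(65.3927−23.6957)/(114.9210−73.2240)=1.0000; B=V−Δ·S=-46.7248
Node (2,2) S=159.6125: V=(p*·130.8338+(1−p*)·65.3927)/1.06=112.8877; Δ=(130.8338−65.3927)/(180.3621−114.9210)=1.0000; B=V−Δ·S=-46.7248
Node (1,0) S=90.0000: V=(p*·54.9752+(1−p*)·18.0752)/1.06=45.9200; Δ=(54.9752−18.0752)/(101.7000−64.8000)=1.0000; B=V−Δ·S=-44.0800
Node (1,1) S=141.2500: V=(p*·112.8877+(1−p*)·54.9752)/1.06=97.1700; Δ=(112.8877−54.9752)/(159.6125−101.7000)=1.0000; B=V−Δ·S=-44.0800
Node (0,0) S=125.0000: V=(p*·97.1700+(1−p*)·45.9200)/1.06=83.4151; Δ=(97.1700−45.9200)/(141.2500−90.0000)=1.0000; B=V−Δ·S=-41.5849
Check: Δ(0,0)·S0 + B(0,0) = 83.4151 = V0.

(0,0): Delta=1.0000 Bond=-41.5849
(1,0): Delta=1.0000 Bond=-44.0800
(1,1): Delta=1.0000 Bond=-44.0800
(2,0): Delta=1.0000 Bond=-46.7248
(2,1): Delta=1.0000 Bond=-46.7248
(2,2): Delta=1.0000 Bond=-46.7248
(3,0): Delta=1.0000 Bond=-49.5283
(3,1): Delta=1.0000 Bond=-49.5283
(3,2): Delta=1.0000 Bond=-49.5283
(3,3): Delta=1.0000 Bond=-49.5283
V0=83.4151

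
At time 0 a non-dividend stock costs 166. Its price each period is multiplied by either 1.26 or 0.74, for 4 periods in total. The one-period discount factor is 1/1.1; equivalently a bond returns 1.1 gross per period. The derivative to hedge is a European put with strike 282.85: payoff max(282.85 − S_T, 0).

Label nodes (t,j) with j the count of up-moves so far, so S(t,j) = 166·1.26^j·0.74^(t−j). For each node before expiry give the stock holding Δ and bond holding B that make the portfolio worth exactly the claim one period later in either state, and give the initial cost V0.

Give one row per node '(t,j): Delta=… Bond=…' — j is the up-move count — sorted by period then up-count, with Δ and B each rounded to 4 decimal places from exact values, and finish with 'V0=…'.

No-arbitrage ⇒ martingale measure with p* = (R−d)/(u−d) = 0.6923.
Terminal payoffs: V(4,0)=233.0723, V(4,1)=198.0933, V(4,2)=138.5346, V(4,3)=37.1238, V(4,4)=0.0000
  t=3,j=0: stock 67.2672 → up 84.7567 (V=198.0933), down 49.7777 (V=233.0723). Price 189.8692; hedge Δ=-1.0000, bond B=257.1364.
  t=3,j=1: stock 114.5360 → up 144.3154 (V=138.5346), down 84.7567 (V=198.0933). Price 142.6003; hedge Δ=-1.0000, bond B=257.1364.
  t=3,j=2: stock 195.0208 → up 245.7262 (V=37.1238), down 144.3154 (V=138.5346). Price 62.1156; hedge Δ=-1.0000, bond B=257.1364.
  t=3,j=3: stock 332.0624 → up 418.3986 (V=0.0000), down 245.7262 (V=37.1238). Price 10.3843; hedge Δ=-0.2150, bond B=81.7762.
  t=2,j=0: stock 90.9016 → up 114.5360 (V=142.6003), down 67.2672 (V=189.8692). Price 142.8587; hedge Δ=-1.0000, bond B=233.7603.
  t=2,j=1: stock 154.7784 → up 195.0208 (V=62.1156), down 114.5360 (V=142.6003). Price 78.9819; hedge Δ=-1.0000, bond B=233.7603.
  t=2,j=2: stock 263.5416 → up 332.0624 (V=10.3843), down 195.0208 (V=62.1156). Price 23.9106; hedge Δ=-0.3775, bond B=123.3938.
  t=1,j=0: stock 122.8400 → up 154.7784 (V=78.9819), down 90.9016 (V=142.8587). Price 89.6694; hedge Δ=-1.0000, bond B=212.5094.
  t=1,j=1: stock 209.1600 → up 263.5416 (V=23.9106), down 154.7784 (V=78.9819). Price 37.1414; hedge Δ=-0.5063, bond B=143.0479.
  t=0,j=0: stock 166.0000 → up 209.1600 (V=37.1414), down 122.8400 (V=89.6694). Price 48.4581; hedge Δ=-0.6085, bond B=149.4734.
Check: Δ(0,0)·S0 + B(0,0) = 48.4581 = V0.

(0,0): Delta=-0.6085 Bond=149.4734
(1,0): Delta=-1.0000 Bond=212.5094
(1,1): Delta=-0.5063 Bond=143.0479
(2,0): Delta=-1.0000 Bond=233.7603
(2,1): Delta=-1.0000 Bond=233.7603
(2,2): Delta=-0.3775 Bond=123.3938
(3,0): Delta=-1.0000 Bond=257.1364
(3,1): Delta=-1.0000 Bond=257.1364
(3,2): Delta=-1.0000 Bond=257.1364
(3,3): Delta=-0.2150 Bond=81.7762
V0=48.4581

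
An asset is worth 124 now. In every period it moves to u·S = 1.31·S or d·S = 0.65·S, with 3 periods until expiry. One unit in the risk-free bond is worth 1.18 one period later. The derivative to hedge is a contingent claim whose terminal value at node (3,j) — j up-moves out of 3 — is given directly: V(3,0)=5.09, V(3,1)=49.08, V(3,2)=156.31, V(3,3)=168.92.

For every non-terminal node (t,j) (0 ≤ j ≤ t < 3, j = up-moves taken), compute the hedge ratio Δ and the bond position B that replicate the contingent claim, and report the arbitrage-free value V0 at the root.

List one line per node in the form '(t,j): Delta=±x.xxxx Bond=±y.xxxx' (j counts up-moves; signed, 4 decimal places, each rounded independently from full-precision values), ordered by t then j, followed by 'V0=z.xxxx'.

(0,0): Delta=0.3840 Bond=44.6884
(1,0): Delta=1.5098 Bond=-38.0080
(1,1): Delta=0.2470 Bond=74.9893
(2,0): Delta=1.2722 Bond=-32.4013
(2,1): Delta=1.5387 Bond=-47.9028
(2,2): Delta=0.0898 Bond=121.9416
V0=92.3062

The replicating-portfolio and risk-neutral prices coincide; use p* = (1.18−0.65)/(1.31−0.65) = 0.8030 for the latter.
Terminal values V(3,·): V(3,0)=5.0900, V(3,1)=49.0800, V(3,2)=156.3100, V(3,3)=168.9200
  t=2,j=0: stock 52.3900 → up 68.6309 (V=49.0800), down 34.0535 (V=5.0900). Price 34.2503; hedge Δ=1.2722, bond B=-32.4013.
  t=2,j=1: stock 105.5860 → up 138.3177 (V=156.3100), down 68.6309 (V=49.0800). Price 114.5669; hedge Δ=1.5387, bond B=-47.9028.
  t=2,j=2: stock 212.7964 → up 278.7633 (V=168.9200), down 138.3177 (V=156.3100). Price 141.0476; hedge Δ=0.0898, bond B=121.9416.
  t=1,j=0: stock 80.6000 → up 105.5860 (V=114.5669), down 52.3900 (V=34.2503). Price 83.6839; hedge Δ=1.5098, bond B=-38.0080.
  t=1,j=1: stock 162.4400 → up 212.7964 (V=141.0476), down 105.5860 (V=114.5669). Price 115.1116; hedge Δ=0.2470, bond B=74.9893.
  t=0,j=0: stock 124.0000 → up 162.4400 (V=115.1116), down 80.6000 (V=83.6839). Price 92.3062; hedge Δ=0.3840, bond B=44.6884.
Check: Δ(0,0)·S0 + B(0,0) = 92.3062 = V0.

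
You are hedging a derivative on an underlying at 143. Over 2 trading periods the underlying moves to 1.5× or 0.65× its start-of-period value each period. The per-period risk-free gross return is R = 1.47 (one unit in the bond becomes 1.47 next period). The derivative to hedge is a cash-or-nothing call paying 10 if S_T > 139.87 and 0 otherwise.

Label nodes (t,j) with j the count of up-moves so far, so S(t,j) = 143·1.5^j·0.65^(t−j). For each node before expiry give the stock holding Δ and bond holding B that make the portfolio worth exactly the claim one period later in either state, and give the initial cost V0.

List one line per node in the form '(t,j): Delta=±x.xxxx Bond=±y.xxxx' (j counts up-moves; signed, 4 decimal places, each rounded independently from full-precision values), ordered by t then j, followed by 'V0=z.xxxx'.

(0,0): Delta=0.0540 Bond=-3.4139
(1,0): Delta=0.0000 Bond=0.0000
(1,1): Delta=0.0548 Bond=-5.2021
V0=4.3068

No-arbitrage ⇒ martingale measure with p* = (R−d)/(u−d) = 0.9647.
Payoff layer (t=2): V(2,0)=0.0000, V(2,1)=0.0000, V(2,2)=10.0000
Node (1,0) S=92.9500: V=(p*·0.0000+(1−p*)·0.0000)/1.47=0.0000; Δ=(0.0000−0.0000)/(139.4250−60.4175)=0.0000; B=V−Δ·S=0.0000
Node (1,1) S=214.5000: V=(p*·10.0000+(1−p*)·0.0000)/1.47=6.5626; Δ=(10.0000−0.0000)/(321.7500−139.4250)=0.0548; B=V−Δ·S=-5.2021
Node (0,0) S=143.0000: V=(p*·6.5626+(1−p*)·0.0000)/1.47=4.3068; Δ=(6.5626−0.0000)/(214.5000−92.9500)=0.0540; B=V−Δ·S=-3.4139
Root portfolio cost Δ·143+B reproduces V0=4.3068.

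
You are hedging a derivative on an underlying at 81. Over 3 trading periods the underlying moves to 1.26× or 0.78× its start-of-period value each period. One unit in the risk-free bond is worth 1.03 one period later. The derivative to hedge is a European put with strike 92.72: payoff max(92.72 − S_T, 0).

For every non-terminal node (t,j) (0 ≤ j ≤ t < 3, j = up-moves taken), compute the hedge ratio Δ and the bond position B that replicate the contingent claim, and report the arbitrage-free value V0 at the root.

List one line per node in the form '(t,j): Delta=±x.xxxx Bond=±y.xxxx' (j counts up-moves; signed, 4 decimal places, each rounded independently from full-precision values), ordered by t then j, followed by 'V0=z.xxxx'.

Since d<R<u, set p* = (R−d)/(u−d) = 0.5208; price each node as the discounted p*-expectation of its children.
At expiry t=3: V(3,0)=54.2813, V(3,1)=30.6267, V(3,2)=0.0000, V(3,3)=0.0000
(2,0): S=49.2804. Δ = (V_up−V_dn)/(S_up−S_dn) = (30.6267−54.2813)/(62.0933−38.4387) = -1.0000. V = [p*·30.6267 + (1−p*)·54.2813]/1.03 = 40.7390. B = V − Δ·S = 90.0194.
(2,1): S=79.6068. Δ = (V_up−V_dn)/(S_up−S_dn) = (0.0000−30.6267)/(100.3046−62.0933) = -0.8015. V = [p*·0.0000 + (1−p*)·30.6267]/1.03 = 14.2479. B = V − Δ·S = 78.0535.
(2,2): S=128.5956. Δ = (V_up−V_dn)/(S_up−S_dn) = (0.0000−0.0000)/(162.0305−100.3046) = 0.0000. V = [p*·0.0000 + (1−p*)·0.0000]/1.03 = 0.0000. B = V − Δ·S = 0.0000.
(1,0): S=63.1800. Δ = (V_up−V_dn)/(S_up−S_dn) = (14.2479−40.7390)/(79.6068−49.2804) = -0.8735. V = [p*·14.2479 + (1−p*)·40.7390]/1.03 = 26.1568. B = V − Δ·S = 81.3468.
(1,1): S=102.0600. Δ = (V_up−V_dn)/(S_up−S_dn) = (0.0000−14.2479)/(128.5956−79.6068) = -0.2908. V = [p*·0.0000 + (1−p*)·14.2479]/1.03 = 6.6283. B = V − Δ·S = 36.3113.
(0,0): S=81.0000. Δ = (V_up−V_dn)/(S_up−S_dn) = (6.6283−26.1568)/(102.0600−63.1800) = -0.5023. V = [p*·6.6283 + (1−p*)·26.1568]/1.03 = 15.5201. B = V − Δ·S = 56.2046.
Each (Δ,B) replicates both successor values, so the strategy is self-financing and V0 is arbitrage-free.

(0,0): Delta=-0.5023 Bond=56.2046
(1,0): Delta=-0.8735 Bond=81.3468
(1,1): Delta=-0.2908 Bond=36.3113
(2,0): Delta=-1.0000 Bond=90.0194
(2,1): Delta=-0.8015 Bond=78.0535
(2,2): Delta=0.0000 Bond=0.0000
V0=15.5201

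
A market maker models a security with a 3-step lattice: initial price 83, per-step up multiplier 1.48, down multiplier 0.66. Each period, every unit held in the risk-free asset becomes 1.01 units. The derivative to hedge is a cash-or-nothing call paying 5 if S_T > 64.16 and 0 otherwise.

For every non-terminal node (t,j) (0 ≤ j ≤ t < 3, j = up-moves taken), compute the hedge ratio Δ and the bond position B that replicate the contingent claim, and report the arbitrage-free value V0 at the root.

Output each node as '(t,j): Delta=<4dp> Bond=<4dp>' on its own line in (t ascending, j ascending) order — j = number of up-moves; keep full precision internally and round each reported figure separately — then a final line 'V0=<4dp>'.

(0,0): Delta=0.0352 Bond=-1.0271
(1,0): Delta=0.0470 Bond=-1.6839
(1,1): Delta=0.0282 Bond=-0.1691
(2,0): Delta=0.0000 Bond=0.0000
(2,1): Delta=0.0752 Bond=-3.9845
(2,2): Delta=0.0000 Bond=4.9505
V0=1.8976

Risk-neutral probability p* = (R−d)/(u−d) = (1.01−0.66)/(1.48−0.66) = 0.4268.
At expiry t=3: V(3,0)=0.0000, V(3,1)=0.0000, V(3,2)=5.0000, V(3,3)=5.0000
(2,0): S=36.1548. Δ = (V_up−V_dn)/(S_up−S_dn) = (0.0000−0.0000)/(53.5091−23.8622) = 0.0000. V = [p*·0.0000 + (1−p*)·0.0000]/1.01 = 0.0000. B = V − Δ·S = 0.0000.
(2,1): S=81.0744. Δ = (V_up−V_dn)/(S_up−S_dn) = (5.0000−0.0000)/(119.9901−53.5091) = 0.0752. V = [p*·5.0000 + (1−p*)·0.0000]/1.01 = 2.1130. B = V − Δ·S = -3.9845.
(2,2): S=181.8032. Δ = (V_up−V_dn)/(S_up−S_dn) = (5.0000−5.0000)/(269.0687−119.9901) = 0.0000. V = [p*·5.0000 + (1−p*)·5.0000]/1.01 = 4.9505. B = V − Δ·S = 4.9505.
(1,0): S=54.7800. Δ = (V_up−V_dn)/(S_up−S_dn) = (2.1130−0.0000)/(81.0744−36.1548) = 0.0470. V = [p*·2.1130 + (1−p*)·0.0000]/1.01 = 0.8930. B = V − Δ·S = -1.6839.
(1,1): S=122.8400. Δ = (V_up−V_dn)/(S_up−S_dn) = (4.9505−2.1130)/(181.8032−81.0744) = 0.0282. V = [p*·4.9505 + (1−p*)·2.1130]/1.01 = 3.2912. B = V − Δ·S = -0.1691.
(0,0): S=83.0000. Δ = (V_up−V_dn)/(S_up−S_dn) = (3.2912−0.8930)/(122.8400−54.7800) = 0.0352. V = [p*·3.2912 + (1−p*)·0.8930]/1.01 = 1.8976. B = V − Δ·S = -1.0271.
Self-financing check: at every node Δ·S+B equals the discounted successor values.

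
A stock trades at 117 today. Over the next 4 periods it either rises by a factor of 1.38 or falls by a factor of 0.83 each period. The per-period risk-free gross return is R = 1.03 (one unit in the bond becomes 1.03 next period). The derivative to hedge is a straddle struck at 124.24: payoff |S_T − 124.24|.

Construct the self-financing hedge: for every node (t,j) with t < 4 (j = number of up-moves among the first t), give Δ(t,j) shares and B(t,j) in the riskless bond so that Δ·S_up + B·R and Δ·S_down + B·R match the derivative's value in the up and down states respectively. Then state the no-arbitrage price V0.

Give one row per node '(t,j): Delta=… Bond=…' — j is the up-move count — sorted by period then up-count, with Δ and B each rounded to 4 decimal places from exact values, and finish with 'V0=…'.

(0,0): Delta=0.3292 Bond=9.3782
(1,0): Delta=-0.0473 Bond=46.2288
(1,1): Delta=0.7256 Bond=-54.3366
(2,0): Delta=-0.5340 Bond=86.8411
(2,1): Delta=0.4649 Bond=-21.0287
(2,2): Delta=1.0000 Bond=-117.1081
(3,0): Delta=-1.0000 Bond=120.6214
(3,1): Delta=-0.0435 Bond=34.8900
(3,2): Delta=1.0000 Bond=-120.6214
(3,3): Delta=1.0000 Bond=-120.6214
V0=47.8989

No-arbitrage ⇒ martingale measure with p* = (R−d)/(u−d) = 0.3636.
Terminal values V(4,·): V(4,0)=68.7138, V(4,1)=31.9193, V(4,2)=29.2571, V(4,3)=130.9721, V(4,4)=300.0885
(3,0): S=66.8991. Δ = (V_up−V_dn)/(S_up−S_dn) = (31.9193−68.7138)/(92.3207−55.5262) = -1.0000. V = [p*·31.9193 + (1−p*)·68.7138]/1.03 = 53.7223. B = V − Δ·S = 120.6214.
(3,1): S=111.2298. Δ = (V_up−V_dn)/(S_up−S_dn) = (29.2571−31.9193)/(153.4971−92.3207) = -0.0435. V = [p*·29.2571 + (1−p*)·31.9193]/1.03 = 30.0497. B = V − Δ·S = 34.8900.
(3,2): S=184.9363. Δ = (V_up−V_dn)/(S_up−S_dn) = (130.9721−29.2571)/(255.2121−153.4971) = 1.0000. V = [p*·130.9721 + (1−p*)·29.2571]/1.03 = 64.3149. B = V − Δ·S = -120.6214.
(3,3): S=307.4844. Δ = (V_up−V_dn)/(S_up−S_dn) = (300.0885−130.9721)/(424.3285−255.2121) = 1.0000. V = [p*·300.0885 + (1−p*)·130.9721]/1.03 = 186.8631. B = V − Δ·S = -120.6214.
(2,0): S=80.6013. Δ = (V_up−V_dn)/(S_up−S_dn) = (30.0497−53.7223)/(111.2298−66.8991) = -0.5340. V = [p*·30.0497 + (1−p*)·53.7223]/1.03 = 43.8001. B = V − Δ·S = 86.8411.
(2,1): S=134.0118. Δ = (V_up−V_dn)/(S_up−S_dn) = (64.3149−30.0497)/(184.9363−111.2298) = 0.4649. V = [p*·64.3149 + (1−p*)·30.0497]/1.03 = 41.2716. B = V − Δ·S = -21.0287.
(2,2): S=222.8148. Δ = (V_up−V_dn)/(S_up−S_dn) = (186.8631−64.3149)/(307.4844−184.9363) = 1.0000. V = [p*·186.8631 + (1−p*)·64.3149]/1.03 = 105.7067. B = V − Δ·S = -117.1081.
(1,0): S=97.1100. Δ = (V_up−V_dn)/(S_up−S_dn) = (41.2716−43.8001)/(134.0118−80.6013) = -0.0473. V = [p*·41.2716 + (1−p*)·43.8001]/1.03 = 41.6317. B = V − Δ·S = 46.2288.
(1,1): S=161.4600. Δ = (V_up−V_dn)/(S_up−S_dn) = (105.7067−41.2716)/(222.8148−134.0118) = 0.7256. V = [p*·105.7067 + (1−p*)·41.2716]/1.03 = 62.8180. B = V − Δ·S = -54.3366.
(0,0): S=117.0000. Δ = (V_up−V_dn)/(S_up−S_dn) = (62.8180−41.6317)/(161.4600−97.1100) = 0.3292. V = [p*·62.8180 + (1−p*)·41.6317]/1.03 = 47.8989. B = V − Δ·S = 9.3782.
Root portfolio cost Δ·117+B reproduces V0=47.8989.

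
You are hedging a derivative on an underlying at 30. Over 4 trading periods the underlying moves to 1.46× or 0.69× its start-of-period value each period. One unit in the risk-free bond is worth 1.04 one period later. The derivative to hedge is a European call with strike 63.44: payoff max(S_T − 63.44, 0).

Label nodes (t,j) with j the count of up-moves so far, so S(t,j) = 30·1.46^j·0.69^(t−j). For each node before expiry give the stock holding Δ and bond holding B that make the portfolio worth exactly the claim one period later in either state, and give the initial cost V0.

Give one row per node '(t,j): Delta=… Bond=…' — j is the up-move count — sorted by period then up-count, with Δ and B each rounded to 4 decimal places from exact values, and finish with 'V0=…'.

Risk-neutral probability p* = (R−d)/(u−d) = (1.04−0.69)/(1.46−0.69) = 0.4545.
Payoff layer (t=4): V(4,0)=0.0000, V(4,1)=0.0000, V(4,2)=0.0000, V(4,3)=0.9812, V(4,4)=72.8716
Node (3,0) S=9.8553: V=(p*·0.0000+(1−p*)·0.0000)/1.04=0.0000; Δ=(0.0000−0.0000)/(14.3887−6.8001)=0.0000; B=V−Δ·S=0.0000
Node (3,1) S=20.8532: V=(p*·0.0000+(1−p*)·0.0000)/1.04=0.0000; Δ=(0.0000−0.0000)/(30.4456−14.3887)=0.0000; B=V−Δ·S=0.0000
Node (3,2) S=44.1241: V=(p*·0.9812+(1−p*)·0.0000)/1.04=0.4289; Δ=(0.9812−0.0000)/(64.4212−30.4456)=0.0289; B=V−Δ·S=-0.8455
Node (3,3) S=93.3641: V=(p*·72.8716+(1−p*)·0.9812)/1.04=32.3641; Δ=(72.8716−0.9812)/(136.3116−64.4212)=1.0000; B=V−Δ·S=-61.0000
Node (2,0) S=14.2830: V=(p*·0.0000+(1−p*)·0.0000)/1.04=0.0000; Δ=(0.0000−0.0000)/(20.8532−9.8553)=0.0000; B=V−Δ·S=0.0000
Node (2,1) S=30.2220: V=(p*·0.4289+(1−p*)·0.0000)/1.04=0.1874; Δ=(0.4289−0.0000)/(44.1241−20.8532)=0.0184; B=V−Δ·S=-0.3695
Node (2,2) S=63.9480: V=(p*·32.3641+(1−p*)·0.4289)/1.04=14.3701; Δ=(32.3641−0.4289)/(93.3641−44.1241)=0.6486; B=V−Δ·S=-27.1043
Node (1,0) S=20.7000: V=(p*·0.1874+(1−p*)·0.0000)/1.04=0.0819; Δ=(0.1874−0.0000)/(30.2220−14.2830)=0.0118; B=V−Δ·S=-0.1615
Node (1,1) S=43.8000: V=(p*·14.3701+(1−p*)·0.1874)/1.04=6.3789; Δ=(14.3701−0.1874)/(63.9480−30.2220)=0.4205; B=V−Δ·S=-12.0401
Node (0,0) S=30.0000: V=(p*·6.3789+(1−p*)·0.0819)/1.04=2.8310; Δ=(6.3789−0.0819)/(43.8000−20.7000)=0.2726; B=V−Δ·S=-5.3470
Root portfolio cost Δ·30+B reproduces V0=2.8310.

(0,0): Delta=0.2726 Bond=-5.3470
(1,0): Delta=0.0118 Bond=-0.1615
(1,1): Delta=0.4205 Bond=-12.0401
(2,0): Delta=0.0000 Bond=0.0000
(2,1): Delta=0.0184 Bond=-0.3695
(2,2): Delta=0.6486 Bond=-27.1043
(3,0): Delta=0.0000 Bond=0.0000
(3,1): Delta=0.0000 Bond=0.0000
(3,2): Delta=0.0289 Bond=-0.8455
(3,3): Delta=1.0000 Bond=-61.0000
V0=2.8310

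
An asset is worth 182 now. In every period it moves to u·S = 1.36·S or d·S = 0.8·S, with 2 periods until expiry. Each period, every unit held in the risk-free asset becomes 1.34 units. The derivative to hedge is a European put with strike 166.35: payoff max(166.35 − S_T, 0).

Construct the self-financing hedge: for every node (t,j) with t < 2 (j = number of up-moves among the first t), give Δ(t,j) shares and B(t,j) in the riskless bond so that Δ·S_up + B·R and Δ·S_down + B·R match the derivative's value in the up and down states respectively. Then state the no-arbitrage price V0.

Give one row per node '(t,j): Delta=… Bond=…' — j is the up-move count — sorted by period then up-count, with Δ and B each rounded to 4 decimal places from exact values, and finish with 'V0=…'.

Under the risk-neutral measure, an up-move has probability p* = (R−d)/(u−d) = 0.9643 and values discount at R = 1.34.
Payoff layer (t=2): V(2,0)=49.8700, V(2,1)=0.0000, V(2,2)=0.0000
  t=1,j=0: stock 145.6000 → up 198.0160 (V=0.0000), down 116.4800 (V=49.8700). Price 1.3292; hedge Δ=-0.6116, bond B=90.3827.
  t=1,j=1: stock 247.5200 → up 336.6272 (V=0.0000), down 198.0160 (V=0.0000). Price 0.0000; hedge Δ=0.0000, bond B=0.0000.
  t=0,j=0: stock 182.0000 → up 247.5200 (V=0.0000), down 145.6000 (V=1.3292). Price 0.0354; hedge Δ=-0.0130, bond B=2.4089.
Each (Δ,B) replicates both successor values, so the strategy is self-financing and V0 is arbitrage-free.

(0,0): Delta=-0.0130 Bond=2.4089
(1,0): Delta=-0.6116 Bond=90.3827
(1,1): Delta=0.0000 Bond=0.0000
V0=0.0354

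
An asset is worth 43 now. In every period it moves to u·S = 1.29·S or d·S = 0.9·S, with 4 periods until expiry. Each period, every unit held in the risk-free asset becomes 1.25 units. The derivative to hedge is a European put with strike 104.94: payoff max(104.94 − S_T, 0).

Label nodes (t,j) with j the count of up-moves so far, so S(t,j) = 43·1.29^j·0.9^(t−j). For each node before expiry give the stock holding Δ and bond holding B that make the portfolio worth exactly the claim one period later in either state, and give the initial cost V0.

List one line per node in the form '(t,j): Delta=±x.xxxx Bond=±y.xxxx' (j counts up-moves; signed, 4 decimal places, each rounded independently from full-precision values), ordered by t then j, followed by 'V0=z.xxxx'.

No-arbitrage ⇒ martingale measure with p* = (R−d)/(u−d) = 0.8974.
At expiry t=4: V(4,0)=76.7277, V(4,1)=64.5024, V(4,2)=46.9794, V(4,3)=21.8631, V(4,4)=0.0000
Node (3,0) S=31.3470: V=(p*·64.5024+(1−p*)·76.7277)/1.25=52.6050; Δ=(64.5024−76.7277)/(40.4376−28.2123)=-1.0000; B=V−Δ·S=83.9520
Node (3,1) S=44.9307: V=(p*·46.9794+(1−p*)·64.5024)/1.25=39.0213; Δ=(46.9794−64.5024)/(57.9606−40.4376)=-1.0000; B=V−Δ·S=83.9520
Node (3,2) S=64.4007: V=(p*·21.8631+(1−p*)·46.9794)/1.25=19.5513; Δ=(21.8631−46.9794)/(83.0769−57.9606)=-1.0000; B=V−Δ·S=83.9520
Node (3,3) S=92.3076: V=(p*·0.0000+(1−p*)·21.8631)/1.25=1.7939; Δ=(0.0000−21.8631)/(119.0768−83.0769)=-0.6073; B=V−Δ·S=57.8532
Node (2,0) S=34.8300: V=(p*·39.0213+(1−p*)·52.6050)/1.25=32.3316; Δ=(39.0213−52.6050)/(44.9307−31.3470)=-1.0000; B=V−Δ·S=67.1616
Node (2,1) S=49.9230: V=(p*·19.5513+(1−p*)·39.0213)/1.25=17.2386; Δ=(19.5513−39.0213)/(64.4007−44.9307)=-1.0000; B=V−Δ·S=67.1616
Node (2,2) S=71.5563: V=(p*·1.7939+(1−p*)·19.5513)/1.25=2.8921; Δ=(1.7939−19.5513)/(92.3076−64.4007)=-0.6363; B=V−Δ·S=48.4240
Node (1,0) S=38.7000: V=(p*·17.2386+(1−p*)·32.3316)/1.25=15.0293; Δ=(17.2386−32.3316)/(49.9230−34.8300)=-1.0000; B=V−Δ·S=53.7293
Node (1,1) S=55.4700: V=(p*·2.8921+(1−p*)·17.2386)/1.25=3.4909; Δ=(2.8921−17.2386)/(71.5563−49.9230)=-0.6632; B=V−Δ·S=40.2767
Node (0,0) S=43.0000: V=(p*·3.4909+(1−p*)·15.0293)/1.25=3.7394; Δ=(3.4909−15.0293)/(55.4700−38.7000)=-0.6880; B=V−Δ·S=33.3251
Self-financing check: at every node Δ·S+B equals the discounted successor values.

(0,0): Delta=-0.6880 Bond=33.3251
(1,0): Delta=-1.0000 Bond=53.7293
(1,1): Delta=-0.6632 Bond=40.2767
(2,0): Delta=-1.0000 Bond=67.1616
(2,1): Delta=-1.0000 Bond=67.1616
(2,2): Delta=-0.6363 Bond=48.4240
(3,0): Delta=-1.0000 Bond=83.9520
(3,1): Delta=-1.0000 Bond=83.9520
(3,2): Delta=-1.0000 Bond=83.9520
(3,3): Delta=-0.6073 Bond=57.8532
V0=3.7394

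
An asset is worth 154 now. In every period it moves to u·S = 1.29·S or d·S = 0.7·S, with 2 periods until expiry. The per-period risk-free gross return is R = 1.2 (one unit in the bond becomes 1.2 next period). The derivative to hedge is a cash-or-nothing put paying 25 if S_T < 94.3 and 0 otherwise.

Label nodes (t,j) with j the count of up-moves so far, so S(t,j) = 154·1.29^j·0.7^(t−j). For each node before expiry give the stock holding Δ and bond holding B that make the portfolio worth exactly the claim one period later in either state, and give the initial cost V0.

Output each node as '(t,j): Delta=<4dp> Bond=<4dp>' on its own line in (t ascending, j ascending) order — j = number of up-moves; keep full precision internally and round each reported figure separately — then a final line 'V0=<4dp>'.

No-arbitrage ⇒ martingale measure with p* = (R−d)/(u−d) = 0.8475.
Terminal values V(2,·): V(2,0)=25.0000, V(2,1)=0.0000, V(2,2)=0.0000
  t=1,j=0: stock 107.8000 → up 139.0620 (V=0.0000), down 75.4600 (V=25.0000). Price 3.1780; hedge Δ=-0.3931, bond B=45.5508.
  t=1,j=1: stock 198.6600 → up 256.2714 (V=0.0000), down 139.0620 (V=0.0000). Price 0.0000; hedge Δ=0.0000, bond B=0.0000.
  t=0,j=0: stock 154.0000 → up 198.6600 (V=0.0000), down 107.8000 (V=3.1780). Price 0.4040; hedge Δ=-0.0350, bond B=5.7904.
Root portfolio cost Δ·154+B reproduces V0=0.4040.

(0,0): Delta=-0.0350 Bond=5.7904
(1,0): Delta=-0.3931 Bond=45.5508
(1,1): Delta=0.0000 Bond=0.0000
V0=0.4040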